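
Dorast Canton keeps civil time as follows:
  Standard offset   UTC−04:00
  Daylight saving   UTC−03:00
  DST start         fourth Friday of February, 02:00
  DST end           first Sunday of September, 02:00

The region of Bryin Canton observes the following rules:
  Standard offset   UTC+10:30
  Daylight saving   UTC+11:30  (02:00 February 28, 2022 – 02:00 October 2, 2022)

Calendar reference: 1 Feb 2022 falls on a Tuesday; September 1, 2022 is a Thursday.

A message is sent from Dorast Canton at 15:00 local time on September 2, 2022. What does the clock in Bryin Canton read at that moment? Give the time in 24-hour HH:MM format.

05:30

1 February 2022 is a Tuesday, so the first Friday is February 4 and the fourth is February 25.
1 September 2022 is a Thursday, so the first Sunday is September 4.
September 2, 2022 lies within the daylight-saving period (25 February – 4 September), so Dorast Canton is on daylight time, UTC−03:00.
15:00 Dorast Canton + 3h = 18:00 UTC.
At the standard offset (UTC+10:30), 18:00 UTC + 10h30m = 04:30 Bryin Canton standard time (rolling into the next day, 3 September 2022).
The standard-time date in Bryin Canton, September 3, 2022, falls between 28 February and 2 October, so daylight saving is in effect and Bryin Canton is at UTC+11:30.
18:00 UTC + 11h30m = 05:30 Bryin Canton (rolling into the next day, 3 September 2022).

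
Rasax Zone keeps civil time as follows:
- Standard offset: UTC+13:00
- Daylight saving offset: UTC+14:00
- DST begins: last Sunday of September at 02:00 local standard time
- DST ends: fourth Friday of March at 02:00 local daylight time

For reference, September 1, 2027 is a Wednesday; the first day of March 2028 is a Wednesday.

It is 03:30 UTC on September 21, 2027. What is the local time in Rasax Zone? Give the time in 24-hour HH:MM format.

16:30

1 September 2027 is a Wednesday, so Sundays fall on 5, 12, 19, 26; the last is September 26.
1 March 2028 is a Wednesday, so the first Friday is March 3 and the fourth is March 24.
At the standard offset (UTC+13:00), 03:30 UTC + 13h = 16:30 Rasax Zone standard time.
The standard-time date in Rasax Zone, September 21, 2027, is outside the daylight-saving period (26 September 2027 – 24 March 2028), so Rasax Zone is on standard time, UTC+13:00.
03:30 UTC + 13h = 16:30 local.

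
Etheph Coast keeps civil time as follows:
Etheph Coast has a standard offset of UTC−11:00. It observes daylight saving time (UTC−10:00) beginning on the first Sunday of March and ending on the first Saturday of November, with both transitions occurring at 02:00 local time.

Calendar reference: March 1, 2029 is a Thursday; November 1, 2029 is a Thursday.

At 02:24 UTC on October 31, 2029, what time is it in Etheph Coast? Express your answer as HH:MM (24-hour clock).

16:24

1 March 2029 is a Thursday, so the first Sunday is March 4.
1 November 2029 is a Thursday, so the first Saturday is November 3.
At the standard offset (UTC−11:00), 02:24 UTC − 11h = 15:24 Etheph Coast standard time (rolling into the previous day, 30 October 2029).
The standard-time date in Etheph Coast, October 30, 2029, lies within the daylight-saving period (4 March – 3 November), so Etheph Coast is on daylight time, UTC−10:00.
02:24 UTC − 10h = 16:24 local (rolling into the previous day, 30 October 2029).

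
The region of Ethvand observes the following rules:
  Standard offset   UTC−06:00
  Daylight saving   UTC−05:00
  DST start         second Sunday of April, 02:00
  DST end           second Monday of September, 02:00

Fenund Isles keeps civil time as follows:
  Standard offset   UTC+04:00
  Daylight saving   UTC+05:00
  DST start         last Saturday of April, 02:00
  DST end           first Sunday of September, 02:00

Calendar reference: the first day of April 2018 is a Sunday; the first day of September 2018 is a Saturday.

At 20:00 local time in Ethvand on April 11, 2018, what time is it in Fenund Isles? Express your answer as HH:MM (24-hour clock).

05:00

1 April 2018 is a Sunday, so the first Sunday is April 1 and the second is April 8.
1 September 2018 is a Saturday, so the first Monday is September 3 and the second is September 10.
April 11, 2018 lies within the daylight-saving period (8 April – 10 September), so Ethvand is on daylight time, UTC−05:00.
20:00 Ethvand + 5h = 01:00 UTC (rolling into the next day, 12 April 2018).
1 April 2018 is a Sunday, so Saturdays fall on 7, 14, 21, 28; the last is April 28.
1 September 2018 is a Saturday, so the first Sunday is September 2.
At the standard offset (UTC+04:00), 01:00 UTC + 4h = 05:00 Fenund Isles standard time.
Daylight saving runs 28 April – 2 September; the standard-time date in Fenund Isles, April 12, 2018, is outside that window, so Fenund Isles is on standard time at UTC+04:00.
01:00 UTC + 4h = 05:00 Fenund Isles.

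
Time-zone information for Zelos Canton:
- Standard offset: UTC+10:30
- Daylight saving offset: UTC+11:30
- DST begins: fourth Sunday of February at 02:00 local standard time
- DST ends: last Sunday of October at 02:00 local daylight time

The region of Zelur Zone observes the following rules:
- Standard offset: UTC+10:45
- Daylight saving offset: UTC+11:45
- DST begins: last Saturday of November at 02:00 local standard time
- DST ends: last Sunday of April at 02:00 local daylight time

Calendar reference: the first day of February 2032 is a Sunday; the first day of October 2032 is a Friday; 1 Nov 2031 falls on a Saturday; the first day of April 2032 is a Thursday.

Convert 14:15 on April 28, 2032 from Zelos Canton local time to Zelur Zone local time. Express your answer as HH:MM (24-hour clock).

1 February 2032 is a Sunday, so the first Sunday is February 1 and the fourth is February 22.
1 October 2032 is a Friday, so Sundays fall on 3, 10, 17, 24, 31; the last is October 31.
April 28, 2032 falls between 22 February and 31 October, so daylight saving is in effect and Zelos Canton is at UTC+11:30.
14:15 Zelos Canton − 11h30m = 02:45 UTC.
1 November 2031 is a Saturday, so Saturdays fall on 1, 8, 15, 22, 29; the last is November 29.
1 April 2032 is a Thursday, so Sundays fall on 4, 11, 18, 25; the last is April 25.
At the standard offset (UTC+10:45), 02:45 UTC + 10h45m = 13:30 Zelur Zone standard time.
The standard-time date in Zelur Zone, April 28, 2032, does not fall between 29 November 2031 and 25 April 2032, so daylight saving is not in effect and Zelur Zone is at UTC+10:45.
02:45 UTC + 10h45m = 13:30 Zelur Zone.

13:30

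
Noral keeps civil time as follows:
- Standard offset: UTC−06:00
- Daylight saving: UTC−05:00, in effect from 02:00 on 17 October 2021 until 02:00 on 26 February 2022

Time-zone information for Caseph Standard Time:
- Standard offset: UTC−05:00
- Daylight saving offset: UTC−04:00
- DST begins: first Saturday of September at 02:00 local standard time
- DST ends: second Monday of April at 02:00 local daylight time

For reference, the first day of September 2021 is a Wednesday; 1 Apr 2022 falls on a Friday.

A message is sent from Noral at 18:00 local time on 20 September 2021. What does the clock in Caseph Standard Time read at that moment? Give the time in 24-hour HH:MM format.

20:00

20 September 2021 does not fall between 17 October 2021 and 26 February 2022, so daylight saving is not in effect and Noral is at UTC−06:00.
18:00 Noral + 6h = 00:00 UTC (rolling into the next day, 21 September 2021).
1 September 2021 is a Wednesday, so the first Saturday is September 4.
1 April 2022 is a Friday, so the first Monday is April 4 and the second is April 11.
At the standard offset (UTC−05:00), 00:00 UTC − 5h = 19:00 Caseph Standard Time standard time (rolling into the previous day, 20 September 2021).
The standard-time date in Caseph Standard Time, 20 September 2021, lies within the daylight-saving period (4 September 2021 – 11 April 2022), so Caseph Standard Time is on daylight time, UTC−04:00.
00:00 UTC − 4h = 20:00 Caseph Standard Time (rolling into the previous day, 20 September 2021).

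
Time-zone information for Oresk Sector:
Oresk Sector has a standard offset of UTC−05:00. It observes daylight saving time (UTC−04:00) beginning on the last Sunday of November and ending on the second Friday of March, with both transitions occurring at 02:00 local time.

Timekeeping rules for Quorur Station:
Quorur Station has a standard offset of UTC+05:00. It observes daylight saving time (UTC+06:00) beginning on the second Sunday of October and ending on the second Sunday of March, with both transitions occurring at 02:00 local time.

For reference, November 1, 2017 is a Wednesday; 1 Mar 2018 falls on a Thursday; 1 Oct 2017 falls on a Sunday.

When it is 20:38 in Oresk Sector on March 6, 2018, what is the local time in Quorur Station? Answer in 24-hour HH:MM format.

06:38

1 November 2017 is a Wednesday, so Sundays fall on 5, 12, 19, 26; the last is November 26.
1 March 2018 is a Thursday, so the first Friday is March 2 and the second is March 9.
March 6, 2018 lies within the daylight-saving period (26 November 2017 – 9 March 2018), so Oresk Sector is on daylight time, UTC−04:00.
20:38 Oresk Sector + 4h = 00:38 UTC (rolling into the next day, 7 March 2018).
1 October 2017 is a Sunday, so the first Sunday is October 1 and the second is October 8.
1 March 2018 is a Thursday, so the first Sunday is March 4 and the second is March 11.
At the standard offset (UTC+05:00), 00:38 UTC + 5h = 05:38 Quorur Station standard time.
Daylight saving runs 8 October 2017 – 11 March 2018; the standard-time date in Quorur Station, March 7, 2018, is inside that window, so Quorur Station is at UTC+06:00.
00:38 UTC + 6h = 06:38 Quorur Station.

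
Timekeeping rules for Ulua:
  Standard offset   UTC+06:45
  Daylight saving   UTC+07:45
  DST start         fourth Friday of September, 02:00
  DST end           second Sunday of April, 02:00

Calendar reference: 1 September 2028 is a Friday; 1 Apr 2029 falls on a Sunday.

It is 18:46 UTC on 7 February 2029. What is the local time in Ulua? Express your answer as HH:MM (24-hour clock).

1 September 2028 is a Friday, so the first Friday is September 1 and the fourth is September 22.
1 April 2029 is a Sunday, so the first Sunday is April 1 and the second is April 8.
At the standard offset (UTC+06:45), 18:46 UTC + 6h45m = 01:31 Ulua standard time (rolling into the next day, 8 February 2029).
The standard-time date in Ulua, 8 February 2029, lies within the daylight-saving period (22 September 2028 – 8 April 2029), so Ulua is on daylight time, UTC+07:45.
18:46 UTC + 7h45m = 02:31 local (rolling into the next day, 8 February 2029).

02:31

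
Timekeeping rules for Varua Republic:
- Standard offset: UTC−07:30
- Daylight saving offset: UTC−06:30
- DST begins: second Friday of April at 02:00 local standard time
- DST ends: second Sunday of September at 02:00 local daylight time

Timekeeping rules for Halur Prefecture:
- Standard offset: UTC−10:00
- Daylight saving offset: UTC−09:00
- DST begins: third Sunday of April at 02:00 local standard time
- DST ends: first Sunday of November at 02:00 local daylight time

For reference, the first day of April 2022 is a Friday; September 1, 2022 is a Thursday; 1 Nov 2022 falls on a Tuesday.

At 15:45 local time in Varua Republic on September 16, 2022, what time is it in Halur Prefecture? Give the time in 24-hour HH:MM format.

14:15

1 April 2022 is a Friday, so the first Friday is April 1 and the second is April 8.
1 September 2022 is a Thursday, so the first Sunday is September 4 and the second is September 11.
September 16, 2022 does not fall between 8 April and 11 September, so daylight saving is not in effect and Varua Republic is at UTC−07:30.
15:45 Varua Republic + 7h30m = 23:15 UTC.
1 April 2022 is a Friday, so the first Sunday is April 3 and the third is April 17.
1 November 2022 is a Tuesday, so the first Sunday is November 6.
At the standard offset (UTC−10:00), 23:15 UTC − 10h = 13:15 Halur Prefecture standard time.
The standard-time date in Halur Prefecture, September 16, 2022, falls between 17 April and 6 November, so daylight saving is in effect and Halur Prefecture is at UTC−09:00.
23:15 UTC − 9h = 14:15 Halur Prefecture.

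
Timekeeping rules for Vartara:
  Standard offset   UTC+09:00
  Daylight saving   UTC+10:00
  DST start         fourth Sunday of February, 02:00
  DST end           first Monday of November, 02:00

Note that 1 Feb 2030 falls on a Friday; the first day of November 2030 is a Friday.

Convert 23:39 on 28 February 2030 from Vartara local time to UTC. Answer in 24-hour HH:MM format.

1 February 2030 is a Friday, so the first Sunday is February 3 and the fourth is February 24.
1 November 2030 is a Friday, so the first Monday is November 4.
28 February 2030 falls between 24 February and 4 November, so daylight saving is in effect and Vartara is at UTC+10:00.
23:39 local − 10h = 13:39 UTC.

13:39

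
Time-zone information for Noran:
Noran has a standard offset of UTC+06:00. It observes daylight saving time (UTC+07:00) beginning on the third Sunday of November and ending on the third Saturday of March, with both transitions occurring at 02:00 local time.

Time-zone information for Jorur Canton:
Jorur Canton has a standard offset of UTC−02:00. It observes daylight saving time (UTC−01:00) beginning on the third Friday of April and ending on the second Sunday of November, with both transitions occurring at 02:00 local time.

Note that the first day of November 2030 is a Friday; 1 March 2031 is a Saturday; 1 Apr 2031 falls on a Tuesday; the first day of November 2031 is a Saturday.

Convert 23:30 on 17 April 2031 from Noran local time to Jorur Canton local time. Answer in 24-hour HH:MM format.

15:30

1 November 2030 is a Friday, so the first Sunday is November 3 and the third is November 17.
1 March 2031 is a Saturday, so the first Saturday is March 1 and the third is March 15.
17 April 2031 does not fall between 17 November 2030 and 15 March 2031, so daylight saving is not in effect and Noran is at UTC+06:00.
23:30 Noran − 6h = 17:30 UTC.
1 April 2031 is a Tuesday, so the first Friday is April 4 and the third is April 18.
1 November 2031 is a Saturday, so the first Sunday is November 2 and the second is November 9.
At the standard offset (UTC−02:00), 17:30 UTC − 2h = 15:30 Jorur Canton standard time.
The standard-time date in Jorur Canton, 17 April 2031, is outside the daylight-saving period (18 April – 9 November), so Jorur Canton is on standard time, UTC−02:00.
17:30 UTC − 2h = 15:30 Jorur Canton.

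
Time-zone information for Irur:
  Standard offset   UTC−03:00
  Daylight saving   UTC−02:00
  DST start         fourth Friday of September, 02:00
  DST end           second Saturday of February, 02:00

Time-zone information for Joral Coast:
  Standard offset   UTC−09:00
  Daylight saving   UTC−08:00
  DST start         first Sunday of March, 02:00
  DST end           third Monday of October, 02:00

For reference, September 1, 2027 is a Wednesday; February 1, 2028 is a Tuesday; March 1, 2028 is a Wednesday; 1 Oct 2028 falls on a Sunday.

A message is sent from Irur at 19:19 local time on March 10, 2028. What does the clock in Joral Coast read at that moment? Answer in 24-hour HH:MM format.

14:19

1 September 2027 is a Wednesday, so the first Friday is September 3 and the fourth is September 24.
1 February 2028 is a Tuesday, so the first Saturday is February 5 and the second is February 12.
March 10, 2028 is outside the daylight-saving period (24 September 2027 – 12 February 2028), so Irur is on standard time, UTC−03:00.
19:19 Irur + 3h = 22:19 UTC.
1 March 2028 is a Wednesday, so the first Sunday is March 5.
1 October 2028 is a Sunday, so the first Monday is October 2 and the third is October 16.
At the standard offset (UTC−09:00), 22:19 UTC − 9h = 13:19 Joral Coast standard time.
The standard-time date in Joral Coast, March 10, 2028, falls between 5 March and 16 October, so daylight saving is in effect and Joral Coast is at UTC−08:00.
22:19 UTC − 8h = 14:19 Joral Coast.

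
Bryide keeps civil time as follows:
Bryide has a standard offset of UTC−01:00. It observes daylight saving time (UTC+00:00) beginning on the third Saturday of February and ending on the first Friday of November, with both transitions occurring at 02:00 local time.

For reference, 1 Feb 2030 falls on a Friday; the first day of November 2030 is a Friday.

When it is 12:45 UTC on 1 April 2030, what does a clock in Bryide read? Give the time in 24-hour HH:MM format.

1 February 2030 is a Friday, so the first Saturday is February 2 and the third is February 16.
1 November 2030 is a Friday, so the first Friday is November 1.
At the standard offset (UTC−01:00), 12:45 UTC − 1h = 11:45 Bryide standard time.
The standard-time date in Bryide, 1 April 2030, lies within the daylight-saving period (16 February – 1 November), so Bryide is on daylight time, UTC+00:00.
12:45 UTC + 0h = 12:45 local.

12:45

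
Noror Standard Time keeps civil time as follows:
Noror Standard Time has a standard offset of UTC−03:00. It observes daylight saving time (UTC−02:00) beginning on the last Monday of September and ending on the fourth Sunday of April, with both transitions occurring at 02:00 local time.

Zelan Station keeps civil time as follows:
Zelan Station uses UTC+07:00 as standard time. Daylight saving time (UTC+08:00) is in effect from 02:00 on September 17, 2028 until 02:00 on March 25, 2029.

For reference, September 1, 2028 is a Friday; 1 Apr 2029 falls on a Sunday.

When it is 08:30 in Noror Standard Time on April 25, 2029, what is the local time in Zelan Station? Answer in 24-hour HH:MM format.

18:30

1 September 2028 is a Friday, so Mondays fall on 4, 11, 18, 25; the last is September 25.
1 April 2029 is a Sunday, so the first Sunday is April 1 and the fourth is April 22.
April 25, 2029 is outside the daylight-saving period (25 September 2028 – 22 April 2029), so Noror Standard Time is on standard time, UTC−03:00.
08:30 Noror Standard Time + 3h = 11:30 UTC.
At the standard offset (UTC+07:00), 11:30 UTC + 7h = 18:30 Zelan Station standard time.
The standard-time date in Zelan Station, April 25, 2029, is outside the daylight-saving period (17 September 2028 – 25 March 2029), so Zelan Station is on standard time, UTC+07:00.
11:30 UTC + 7h = 18:30 Zelan Station.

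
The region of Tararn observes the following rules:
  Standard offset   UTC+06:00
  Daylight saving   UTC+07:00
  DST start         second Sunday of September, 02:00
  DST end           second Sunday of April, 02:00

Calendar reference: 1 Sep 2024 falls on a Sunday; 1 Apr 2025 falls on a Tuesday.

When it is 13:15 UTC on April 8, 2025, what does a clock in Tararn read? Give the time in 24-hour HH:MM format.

20:15

1 September 2024 is a Sunday, so the first Sunday is September 1 and the second is September 8.
1 April 2025 is a Tuesday, so the first Sunday is April 6 and the second is April 13.
At the standard offset (UTC+06:00), 13:15 UTC + 6h = 19:15 Tararn standard time.
The standard-time date in Tararn, April 8, 2025, lies within the daylight-saving period (8 September 2024 – 13 April 2025), so Tararn is on daylight time, UTC+07:00.
13:15 UTC + 7h = 20:15 local.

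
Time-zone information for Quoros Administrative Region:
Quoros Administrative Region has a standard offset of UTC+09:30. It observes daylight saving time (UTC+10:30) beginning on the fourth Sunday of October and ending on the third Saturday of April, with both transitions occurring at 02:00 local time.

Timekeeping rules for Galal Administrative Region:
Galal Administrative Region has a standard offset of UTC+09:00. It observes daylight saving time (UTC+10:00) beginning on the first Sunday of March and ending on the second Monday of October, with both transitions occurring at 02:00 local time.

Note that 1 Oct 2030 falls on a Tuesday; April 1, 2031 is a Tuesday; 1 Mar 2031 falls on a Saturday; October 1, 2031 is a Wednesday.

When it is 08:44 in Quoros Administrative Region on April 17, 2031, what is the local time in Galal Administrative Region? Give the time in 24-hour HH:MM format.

08:14

1 October 2030 is a Tuesday, so the first Sunday is October 6 and the fourth is October 27.
1 April 2031 is a Tuesday, so the first Saturday is April 5 and the third is April 19.
April 17, 2031 lies within the daylight-saving period (27 October 2030 – 19 April 2031), so Quoros Administrative Region is on daylight time, UTC+10:30.
08:44 Quoros Administrative Region − 10h30m = 22:14 UTC (rolling into the previous day, 16 April 2031).
1 March 2031 is a Saturday, so the first Sunday is March 2.
1 October 2031 is a Wednesday, so the first Monday is October 6 and the second is October 13.
At the standard offset (UTC+09:00), 22:14 UTC + 9h = 07:14 Galal Administrative Region standard time (rolling into the next day, 17 April 2031).
Daylight saving runs 2 March – 13 October; the standard-time date in Galal Administrative Region, April 17, 2031, is inside that window, so Galal Administrative Region is at UTC+10:00.
22:14 UTC + 10h = 08:14 Galal Administrative Region (rolling into the next day, 17 April 2031).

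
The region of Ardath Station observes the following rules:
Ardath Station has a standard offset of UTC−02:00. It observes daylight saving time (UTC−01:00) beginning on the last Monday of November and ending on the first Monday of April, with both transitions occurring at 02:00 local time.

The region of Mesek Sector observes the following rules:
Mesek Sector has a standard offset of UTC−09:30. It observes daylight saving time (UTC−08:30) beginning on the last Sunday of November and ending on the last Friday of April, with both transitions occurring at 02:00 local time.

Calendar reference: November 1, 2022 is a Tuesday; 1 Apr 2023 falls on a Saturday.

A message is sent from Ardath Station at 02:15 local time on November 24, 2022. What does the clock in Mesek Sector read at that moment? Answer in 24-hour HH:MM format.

1 November 2022 is a Tuesday, so Mondays fall on 7, 14, 21, 28; the last is November 28.
1 April 2023 is a Saturday, so the first Monday is April 3.
November 24, 2022 is outside the daylight-saving period (28 November 2022 – 3 April 2023), so Ardath Station is on standard time, UTC−02:00.
02:15 Ardath Station + 2h = 04:15 UTC.
1 November 2022 is a Tuesday, so Sundays fall on 6, 13, 20, 27; the last is November 27.
1 April 2023 is a Saturday, so Fridays fall on 7, 14, 21, 28; the last is April 28.
At the standard offset (UTC−09:30), 04:15 UTC − 9h30m = 18:45 Mesek Sector standard time (rolling into the previous day, 23 November 2022).
The standard-time date in Mesek Sector, November 23, 2022, does not fall between 27 November 2022 and 28 April 2023, so daylight saving is not in effect and Mesek Sector is at UTC−09:30.
04:15 UTC − 9h30m = 18:45 Mesek Sector (rolling into the previous day, 23 November 2022).

18:45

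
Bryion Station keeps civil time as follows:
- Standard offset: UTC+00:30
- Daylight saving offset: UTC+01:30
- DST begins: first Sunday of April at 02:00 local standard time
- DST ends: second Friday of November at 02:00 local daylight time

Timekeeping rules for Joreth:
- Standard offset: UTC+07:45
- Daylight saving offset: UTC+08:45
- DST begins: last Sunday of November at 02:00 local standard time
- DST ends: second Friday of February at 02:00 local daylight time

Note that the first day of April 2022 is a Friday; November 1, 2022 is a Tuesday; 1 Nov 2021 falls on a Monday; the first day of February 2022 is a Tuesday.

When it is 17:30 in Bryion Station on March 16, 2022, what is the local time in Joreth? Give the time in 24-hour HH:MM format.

1 April 2022 is a Friday, so the first Sunday is April 3.
1 November 2022 is a Tuesday, so the first Friday is November 4 and the second is November 11.
March 16, 2022 does not fall between 3 April and 11 November, so daylight saving is not in effect and Bryion Station is at UTC+00:30.
17:30 Bryion Station − 0h30m = 17:00 UTC.
1 November 2021 is a Monday, so Sundays fall on 7, 14, 21, 28; the last is November 28.
1 February 2022 is a Tuesday, so the first Friday is February 4 and the second is February 11.
At the standard offset (UTC+07:45), 17:00 UTC + 7h45m = 00:45 Joreth standard time (rolling into the next day, 17 March 2022).
Daylight saving runs 28 November 2021 – 11 February 2022; the standard-time date in Joreth, March 17, 2022, is outside that window, so Joreth is on standard time at UTC+07:45.
17:00 UTC + 7h45m = 00:45 Joreth (rolling into the next day, 17 March 2022).

00:45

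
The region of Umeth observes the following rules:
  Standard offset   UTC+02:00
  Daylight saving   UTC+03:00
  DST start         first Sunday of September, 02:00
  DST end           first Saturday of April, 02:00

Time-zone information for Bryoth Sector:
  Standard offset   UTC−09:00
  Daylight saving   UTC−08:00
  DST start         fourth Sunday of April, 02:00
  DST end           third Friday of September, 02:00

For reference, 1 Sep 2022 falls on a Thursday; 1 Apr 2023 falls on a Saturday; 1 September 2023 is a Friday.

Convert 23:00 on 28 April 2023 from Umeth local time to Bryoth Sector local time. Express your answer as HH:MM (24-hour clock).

1 September 2022 is a Thursday, so the first Sunday is September 4.
1 April 2023 is a Saturday, so the first Saturday is April 1.
28 April 2023 does not fall between 4 September 2022 and 1 April 2023, so daylight saving is not in effect and Umeth is at UTC+02:00.
23:00 Umeth − 2h = 21:00 UTC.
1 April 2023 is a Saturday, so the first Sunday is April 2 and the fourth is April 23.
1 September 2023 is a Friday, so the first Friday is September 1 and the third is September 15.
At the standard offset (UTC−09:00), 21:00 UTC − 9h = 12:00 Bryoth Sector standard time.
Daylight saving runs 23 April – 15 September; the standard-time date in Bryoth Sector, 28 April 2023, is inside that window, so Bryoth Sector is at UTC−08:00.
21:00 UTC − 8h = 13:00 Bryoth Sector.

13:00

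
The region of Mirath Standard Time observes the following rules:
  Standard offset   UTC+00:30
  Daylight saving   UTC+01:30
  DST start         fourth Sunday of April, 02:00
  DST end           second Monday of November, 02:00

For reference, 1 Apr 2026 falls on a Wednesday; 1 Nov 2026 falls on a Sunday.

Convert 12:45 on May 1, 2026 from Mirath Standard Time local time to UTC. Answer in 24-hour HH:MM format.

1 April 2026 is a Wednesday, so the first Sunday is April 5 and the fourth is April 26.
1 November 2026 is a Sunday, so the first Monday is November 2 and the second is November 9.
May 1, 2026 lies within the daylight-saving period (26 April – 9 November), so Mirath Standard Time is on daylight time, UTC+01:30.
12:45 local − 1h30m = 11:15 UTC.

11:15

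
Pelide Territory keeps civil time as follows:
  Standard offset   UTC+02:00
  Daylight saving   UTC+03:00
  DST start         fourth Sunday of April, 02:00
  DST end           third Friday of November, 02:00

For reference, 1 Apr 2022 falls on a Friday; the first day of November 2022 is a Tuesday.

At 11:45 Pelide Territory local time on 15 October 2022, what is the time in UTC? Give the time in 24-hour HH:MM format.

08:45

1 April 2022 is a Friday, so the first Sunday is April 3 and the fourth is April 24.
1 November 2022 is a Tuesday, so the first Friday is November 4 and the third is November 18.
Daylight saving runs 24 April – 18 November; 15 October 2022 is inside that window, so Pelide Territory is at UTC+03:00.
11:45 local − 3h = 08:45 UTC.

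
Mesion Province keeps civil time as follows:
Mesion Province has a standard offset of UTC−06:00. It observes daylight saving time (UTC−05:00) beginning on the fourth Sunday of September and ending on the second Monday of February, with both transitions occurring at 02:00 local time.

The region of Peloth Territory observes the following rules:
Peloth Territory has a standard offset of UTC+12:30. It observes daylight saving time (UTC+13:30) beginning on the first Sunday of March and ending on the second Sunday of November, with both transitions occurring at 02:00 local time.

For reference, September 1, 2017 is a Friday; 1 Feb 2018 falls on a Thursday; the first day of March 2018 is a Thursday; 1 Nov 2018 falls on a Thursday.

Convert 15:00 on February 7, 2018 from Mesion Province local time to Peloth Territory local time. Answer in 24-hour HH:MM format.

1 September 2017 is a Friday, so the first Sunday is September 3 and the fourth is September 24.
1 February 2018 is a Thursday, so the first Monday is February 5 and the second is February 12.
Daylight saving runs 24 September 2017 – 12 February 2018; February 7, 2018 is inside that window, so Mesion Province is at UTC−05:00.
15:00 Mesion Province + 5h = 20:00 UTC.
1 March 2018 is a Thursday, so the first Sunday is March 4.
1 November 2018 is a Thursday, so the first Sunday is November 4 and the second is November 11.
At the standard offset (UTC+12:30), 20:00 UTC + 12h30m = 08:30 Peloth Territory standard time (rolling into the next day, 8 February 2018).
The standard-time date in Peloth Territory, February 8, 2018, does not fall between 4 March and 11 November, so daylight saving is not in effect and Peloth Territory is at UTC+12:30.
20:00 UTC + 12h30m = 08:30 Peloth Territory (rolling into the next day, 8 February 2018).

08:30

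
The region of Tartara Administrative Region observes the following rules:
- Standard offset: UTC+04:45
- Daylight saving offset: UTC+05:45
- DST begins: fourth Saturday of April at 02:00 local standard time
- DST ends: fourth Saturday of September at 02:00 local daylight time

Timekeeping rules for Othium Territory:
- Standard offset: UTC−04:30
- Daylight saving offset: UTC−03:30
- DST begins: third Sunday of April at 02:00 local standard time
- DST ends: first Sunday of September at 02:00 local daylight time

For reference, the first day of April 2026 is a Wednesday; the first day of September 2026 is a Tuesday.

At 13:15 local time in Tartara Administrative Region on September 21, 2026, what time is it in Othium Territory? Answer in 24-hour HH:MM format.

1 April 2026 is a Wednesday, so the first Saturday is April 4 and the fourth is April 25.
1 September 2026 is a Tuesday, so the first Saturday is September 5 and the fourth is September 26.
September 21, 2026 falls between 25 April and 26 September, so daylight saving is in effect and Tartara Administrative Region is at UTC+05:45.
13:15 Tartara Administrative Region − 5h45m = 07:30 UTC.
1 April 2026 is a Wednesday, so the first Sunday is April 5 and the third is April 19.
1 September 2026 is a Tuesday, so the first Sunday is September 6.
At the standard offset (UTC−04:30), 07:30 UTC − 4h30m = 03:00 Othium Territory standard time.
The standard-time date in Othium Territory, September 21, 2026, is outside the daylight-saving period (19 April – 6 September), so Othium Territory is on standard time, UTC−04:30.
07:30 UTC − 4h30m = 03:00 Othium Territory.

03:00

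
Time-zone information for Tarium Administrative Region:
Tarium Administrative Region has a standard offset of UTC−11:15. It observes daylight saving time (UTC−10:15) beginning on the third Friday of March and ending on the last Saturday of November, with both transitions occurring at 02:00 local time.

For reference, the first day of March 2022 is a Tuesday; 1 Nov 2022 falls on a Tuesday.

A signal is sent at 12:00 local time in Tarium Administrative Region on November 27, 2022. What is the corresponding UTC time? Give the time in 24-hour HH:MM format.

1 March 2022 is a Tuesday, so the first Friday is March 4 and the third is March 18.
1 November 2022 is a Tuesday, so Saturdays fall on 5, 12, 19, 26; the last is November 26.
November 27, 2022 is outside the daylight-saving period (18 March – 26 November), so Tarium Administrative Region is on standard time, UTC−11:15.
12:00 local + 11h15m = 23:15 UTC.

23:15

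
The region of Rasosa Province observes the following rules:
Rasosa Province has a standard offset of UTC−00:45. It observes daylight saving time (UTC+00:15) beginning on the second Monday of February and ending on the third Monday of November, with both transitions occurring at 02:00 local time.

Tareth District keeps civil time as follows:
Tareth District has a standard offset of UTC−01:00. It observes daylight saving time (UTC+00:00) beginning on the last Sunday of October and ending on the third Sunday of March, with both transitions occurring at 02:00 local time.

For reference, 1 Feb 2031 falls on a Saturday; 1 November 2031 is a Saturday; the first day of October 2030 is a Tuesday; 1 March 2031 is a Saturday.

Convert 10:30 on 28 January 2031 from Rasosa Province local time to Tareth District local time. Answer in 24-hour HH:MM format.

1 February 2031 is a Saturday, so the first Monday is February 3 and the second is February 10.
1 November 2031 is a Saturday, so the first Monday is November 3 and the third is November 17.
28 January 2031 is outside the daylight-saving period (10 February – 17 November), so Rasosa Province is on standard time, UTC−00:45.
10:30 Rasosa Province + 0h45m = 11:15 UTC.
1 October 2030 is a Tuesday, so Sundays fall on 6, 13, 20, 27; the last is October 27.
1 March 2031 is a Saturday, so the first Sunday is March 2 and the third is March 16.
At the standard offset (UTC−01:00), 11:15 UTC − 1h = 10:15 Tareth District standard time.
Daylight saving runs 27 October 2030 – 16 March 2031; the standard-time date in Tareth District, 28 January 2031, is inside that window, so Tareth District is at UTC+00:00.
11:15 UTC + 0h = 11:15 Tareth District.

11:15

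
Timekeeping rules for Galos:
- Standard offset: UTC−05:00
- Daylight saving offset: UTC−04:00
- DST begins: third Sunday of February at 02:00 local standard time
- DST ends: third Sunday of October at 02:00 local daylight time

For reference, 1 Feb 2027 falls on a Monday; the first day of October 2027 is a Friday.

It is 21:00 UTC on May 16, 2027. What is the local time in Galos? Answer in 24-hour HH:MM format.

1 February 2027 is a Monday, so the first Sunday is February 7 and the third is February 21.
1 October 2027 is a Friday, so the first Sunday is October 3 and the third is October 17.
At the standard offset (UTC−05:00), 21:00 UTC − 5h = 16:00 Galos standard time.
The standard-time date in Galos, May 16, 2027, lies within the daylight-saving period (21 February – 17 October), so Galos is on daylight time, UTC−04:00.
21:00 UTC − 4h = 17:00 local.

17:00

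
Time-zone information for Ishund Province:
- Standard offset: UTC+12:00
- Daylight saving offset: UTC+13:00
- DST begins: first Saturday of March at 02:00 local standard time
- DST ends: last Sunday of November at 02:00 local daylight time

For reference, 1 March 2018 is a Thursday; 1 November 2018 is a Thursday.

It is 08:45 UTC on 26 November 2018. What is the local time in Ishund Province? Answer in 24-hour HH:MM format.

1 March 2018 is a Thursday, so the first Saturday is March 3.
1 November 2018 is a Thursday, so Sundays fall on 4, 11, 18, 25; the last is November 25.
At the standard offset (UTC+12:00), 08:45 UTC + 12h = 20:45 Ishund Province standard time.
The standard-time date in Ishund Province, 26 November 2018, is outside the daylight-saving period (3 March – 25 November), so Ishund Province is on standard time, UTC+12:00.
08:45 UTC + 12h = 20:45 local.

20:45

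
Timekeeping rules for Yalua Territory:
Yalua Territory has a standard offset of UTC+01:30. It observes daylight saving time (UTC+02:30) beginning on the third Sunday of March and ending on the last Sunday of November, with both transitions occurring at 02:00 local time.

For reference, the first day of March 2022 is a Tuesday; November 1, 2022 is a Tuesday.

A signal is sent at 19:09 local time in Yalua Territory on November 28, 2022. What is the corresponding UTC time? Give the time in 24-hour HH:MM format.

17:39

1 March 2022 is a Tuesday, so the first Sunday is March 6 and the third is March 20.
1 November 2022 is a Tuesday, so Sundays fall on 6, 13, 20, 27; the last is November 27.
Daylight saving runs 20 March – 27 November; November 28, 2022 is outside that window, so Yalua Territory is on standard time at UTC+01:30.
19:09 local − 1h30m = 17:39 UTC.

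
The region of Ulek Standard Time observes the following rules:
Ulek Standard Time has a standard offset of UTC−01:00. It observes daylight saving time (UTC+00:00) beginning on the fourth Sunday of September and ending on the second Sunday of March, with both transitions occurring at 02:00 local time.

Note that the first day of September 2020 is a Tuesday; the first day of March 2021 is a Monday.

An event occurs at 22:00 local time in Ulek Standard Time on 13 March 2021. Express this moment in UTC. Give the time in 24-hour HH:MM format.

1 September 2020 is a Tuesday, so the first Sunday is September 6 and the fourth is September 27.
1 March 2021 is a Monday, so the first Sunday is March 7 and the second is March 14.
13 March 2021 lies within the daylight-saving period (27 September 2020 – 14 March 2021), so Ulek Standard Time is on daylight time, UTC+00:00.
22:00 local − 0h = 22:00 UTC.

22:00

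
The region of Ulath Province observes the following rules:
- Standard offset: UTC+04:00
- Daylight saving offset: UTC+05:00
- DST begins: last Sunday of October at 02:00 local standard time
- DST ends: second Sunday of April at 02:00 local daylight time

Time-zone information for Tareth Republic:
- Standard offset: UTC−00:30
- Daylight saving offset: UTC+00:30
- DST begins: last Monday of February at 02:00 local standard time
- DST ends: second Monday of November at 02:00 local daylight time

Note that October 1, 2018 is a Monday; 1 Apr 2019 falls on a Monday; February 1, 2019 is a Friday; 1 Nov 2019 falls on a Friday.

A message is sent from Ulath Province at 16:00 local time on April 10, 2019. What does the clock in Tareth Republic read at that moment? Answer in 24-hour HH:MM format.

11:30

1 October 2018 is a Monday, so Sundays fall on 7, 14, 21, 28; the last is October 28.
1 April 2019 is a Monday, so the first Sunday is April 7 and the second is April 14.
April 10, 2019 falls between 28 October 2018 and 14 April 2019, so daylight saving is in effect and Ulath Province is at UTC+05:00.
16:00 Ulath Province − 5h = 11:00 UTC.
1 February 2019 is a Friday, so Mondays fall on 4, 11, 18, 25; the last is February 25.
1 November 2019 is a Friday, so the first Monday is November 4 and the second is November 11.
At the standard offset (UTC−00:30), 11:00 UTC − 0h30m = 10:30 Tareth Republic standard time.
The standard-time date in Tareth Republic, April 10, 2019, falls between 25 February and 11 November, so daylight saving is in effect and Tareth Republic is at UTC+00:30.
11:00 UTC + 0h30m = 11:30 Tareth Republic.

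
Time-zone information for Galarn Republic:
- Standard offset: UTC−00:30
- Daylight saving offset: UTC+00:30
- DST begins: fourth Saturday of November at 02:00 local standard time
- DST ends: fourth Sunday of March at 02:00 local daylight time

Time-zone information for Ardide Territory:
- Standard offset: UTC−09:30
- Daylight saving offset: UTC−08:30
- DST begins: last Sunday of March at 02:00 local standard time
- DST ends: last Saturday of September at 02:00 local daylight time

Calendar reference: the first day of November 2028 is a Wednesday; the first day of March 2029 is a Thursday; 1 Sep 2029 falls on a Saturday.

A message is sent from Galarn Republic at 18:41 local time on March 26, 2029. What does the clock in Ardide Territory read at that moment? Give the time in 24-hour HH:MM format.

1 November 2028 is a Wednesday, so the first Saturday is November 4 and the fourth is November 25.
1 March 2029 is a Thursday, so the first Sunday is March 4 and the fourth is March 25.
March 26, 2029 is outside the daylight-saving period (25 November 2028 – 25 March 2029), so Galarn Republic is on standard time, UTC−00:30.
18:41 Galarn Republic + 0h30m = 19:11 UTC.
1 March 2029 is a Thursday, so Sundays fall on 4, 11, 18, 25; the last is March 25.
1 September 2029 is a Saturday, so Saturdays fall on 1, 8, 15, 22, 29; the last is September 29.
At the standard offset (UTC−09:30), 19:11 UTC − 9h30m = 09:41 Ardide Territory standard time.
Daylight saving runs 25 March – 29 September; the standard-time date in Ardide Territory, March 26, 2029, is inside that window, so Ardide Territory is at UTC−08:30.
19:11 UTC − 8h30m = 10:41 Ardide Territory.

10:41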